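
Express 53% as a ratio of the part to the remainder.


53% means 53 parts out of 100; remainder = 47
Part : remainder = 53:47
GCD = 1
= 53:47

53:47


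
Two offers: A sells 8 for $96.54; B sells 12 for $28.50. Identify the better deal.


Deal A: $96.54/8 = $12.0675/unit
Deal B: $28.50/12 = $2.3750/unit
B is cheaper per unit
= Deal B

Deal B


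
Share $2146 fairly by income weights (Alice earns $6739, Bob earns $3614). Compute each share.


Total income = 6739 + 3614 = $10353
Alice: $2146 × 6739/10353 = $1396.88
Bob: $2146 × 3614/10353 = $749.12
= Alice: $1396.88, Bob: $749.12

Alice: $1396.88, Bob: $749.12


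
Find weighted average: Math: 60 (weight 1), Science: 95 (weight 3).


Numerator = 60×1 + 95×3
= 60 + 285
= 345
Total weight = 4
Weighted avg = 345/4
= 86.25

86.25


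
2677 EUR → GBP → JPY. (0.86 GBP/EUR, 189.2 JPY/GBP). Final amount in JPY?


Step 1: 2677 EUR × 0.86 = 2302.22 GBP
Step 2: 2302.22 GBP × 189.2 = 435580.02 JPY
Implied rate EUR→JPY = 0.86 × 189.2 = 162.7120
= 435580.02 JPY

435580.02 JPY


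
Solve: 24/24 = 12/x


Cross multiply: 24 × x = 24 × 12
24x = 288
x = 288 / 24
= 12.00

12.00


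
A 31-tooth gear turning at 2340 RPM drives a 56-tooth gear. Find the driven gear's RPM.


Gear ratio = 31:56 = 31:56
RPM_B = RPM_A × (teeth_A / teeth_B)
= 2340 × (31/56)
= 1295.4 RPM

1295.4 RPM


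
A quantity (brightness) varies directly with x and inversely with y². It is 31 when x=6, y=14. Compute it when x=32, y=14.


z = k·x/y²
Solve for k using the known point: k = z·y²/x = 31×196/6 = 6076/6 ≈ 1012.6667
Now evaluate at x=32, y=14:
z = k × 32 / 196 = (6076 × 32) / (6 × 196) = 194432/1176
≈ 165.3333

165.3333


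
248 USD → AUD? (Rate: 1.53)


Amount × rate = 248 × 1.53
= 379.44 AUD

379.44 AUD


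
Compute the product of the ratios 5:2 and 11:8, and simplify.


Compound ratio = (5×11) : (2×8)
= 55:16
GCD = 1
= 55:16

55:16


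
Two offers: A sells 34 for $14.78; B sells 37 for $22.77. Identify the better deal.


Deal A: $14.78/34 = $0.4347/unit
Deal B: $22.77/37 = $0.6154/unit
A is cheaper per unit
= Deal A

Deal A


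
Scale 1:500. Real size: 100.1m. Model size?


Model size = real / scale
= 100.1 / 500
= 0.2002 m

0.2002 m


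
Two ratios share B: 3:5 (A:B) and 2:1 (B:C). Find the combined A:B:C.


Match B: multiply A:B by 2 → 6:10
Multiply B:C by 5 → 10:5
Combined: 6:10:5
GCD = 1
= 6:10:5

6:10:5


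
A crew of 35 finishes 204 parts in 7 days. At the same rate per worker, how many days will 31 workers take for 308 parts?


Days ∝ work / workers, so d₂ = d₁ × (m₁/m₂) × (w₂/w₁)
Workers factor (inverse): 35/31 ≈ 1.1290
Work factor (direct): 308/204 ≈ 1.5098
d₂ = 7 × 35/31 × 308/204 = (7 × 35 × 308) / (31 × 204) = 75460/6324
≈ 11.93 days

11.93 days


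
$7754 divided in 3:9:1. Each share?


Total parts = 3 + 9 + 1 = 13
Part 1: 7754 × 3/13 = 1789.38
Part 2: 7754 × 9/13 = 5368.15
Part 3: 7754 × 1/13 = 596.46
= Part 1: $1789.38, Part 2: $5368.15, Part 3: $596.46

Part 1: $1789.38, Part 2: $5368.15, Part 3: $596.46


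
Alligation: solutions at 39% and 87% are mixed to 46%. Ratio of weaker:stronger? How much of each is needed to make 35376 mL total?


Let x parts of 39% mix with y parts of 87%.
39x + 87y = 46(x + y)
39x + 87y = 46x + 46y
x(39 - 46) = y(46 - 87)
x/y = (87 - 46)/(46 - 39) = 41/7
Simplify: 41:7
Total parts = 48; one part = 35376/48 = 737.00 mL
39% solution: 41×737.00 = 30217.00 mL
87% solution: 7×737.00 = 5159.00 mL
= ratio 41:7; 30217.00 mL and 5159.00 mL

ratio 41:7; 30217.00 mL and 5159.00 mL


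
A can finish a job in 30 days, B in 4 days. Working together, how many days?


Rate of A = 1/30 per day
Rate of B = 1/4 per day
Combined rate = 1/30 + 1/4 = 34/120 ≈ 0.2833 per day
Days = 1 / combined rate = 120/34
≈ 3.53 days

3.53 days


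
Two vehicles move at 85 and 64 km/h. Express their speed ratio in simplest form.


Ratio = 85:64
GCD = 1
Simplified = 85:64
Time ratio (same distance) = 64:85
Speed ratio = 85:64

85:64


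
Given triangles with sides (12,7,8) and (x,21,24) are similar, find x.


Scale factor = 21/7 = 3
Missing side = 12 × 3
= 36.0

36.0


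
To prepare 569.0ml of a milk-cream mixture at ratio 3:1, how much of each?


Total parts = 3 + 1 = 4
milk: 569.0 × 3/4 = 426.8ml
cream: 569.0 × 1/4 = 142.3ml
= 426.8ml and 142.3ml

426.8ml and 142.3ml


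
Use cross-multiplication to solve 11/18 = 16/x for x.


Cross multiply: 11 × x = 18 × 16
11x = 288
x = 288 / 11
= 26.18

26.18


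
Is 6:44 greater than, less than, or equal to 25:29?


6/44 = 0.1364
25/29 = 0.8621
0.1364 < 0.8621, so 6:44 is less
= less than

less than


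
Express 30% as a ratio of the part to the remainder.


30% means 30 parts out of 100; remainder = 70
Part : remainder = 30:70
GCD = 10
= 3:7

3:7


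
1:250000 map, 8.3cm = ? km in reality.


Real distance = map distance × scale
= 8.3cm × 250000
= 2075000 cm = 20750.0 m
= 20.750 km

20.750 km


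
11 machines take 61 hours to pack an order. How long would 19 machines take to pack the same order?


Inverse proportion: x × y = constant
k = 11 × 61 = 671
y₂ = k / 19 = 671 / 19
= 35.32

35.32


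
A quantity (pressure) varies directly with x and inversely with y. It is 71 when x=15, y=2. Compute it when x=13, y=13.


z = k·x/y
Solve for k using the known point: k = z·y/x = 71×2/15 = 142/15 ≈ 9.4667
Now evaluate at x=13, y=13:
z = k × 13 / 13 = (142 × 13) / (15 × 13) = 1846/195
≈ 9.4667

9.4667


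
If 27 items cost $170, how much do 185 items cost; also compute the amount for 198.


Direct proportion: y/x = constant
k = 170/27 ≈ 6.2963
y at x=185: k × 185 = 170 × 185 / 27 = 31450/27 ≈ 1164.81
y at x=198: k × 198 = 170 × 198 / 27 = 33660/27 ≈ 1246.67
= 1164.81 and 1246.67

1164.81 and 1246.67


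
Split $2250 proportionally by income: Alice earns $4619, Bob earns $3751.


Total income = 4619 + 3751 = $8370
Alice: $2250 × 4619/8370 = $1241.67
Bob: $2250 × 3751/8370 = $1008.33
= Alice: $1241.67, Bob: $1008.33

Alice: $1241.67, Bob: $1008.33


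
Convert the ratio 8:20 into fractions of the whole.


Total parts = 8 + 20 = 28
First part: 8/28 = 2/7
Second part: 20/28 = 5/7
= 2/7 and 5/7

2/7 and 5/7


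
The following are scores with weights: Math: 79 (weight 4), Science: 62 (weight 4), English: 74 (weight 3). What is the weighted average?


Numerator = 79×4 + 62×4 + 74×3
= 316 + 248 + 222
= 786
Total weight = 11
Weighted avg = 786/11
= 71.45

71.45


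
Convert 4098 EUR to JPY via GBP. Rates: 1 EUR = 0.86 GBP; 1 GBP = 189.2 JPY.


Step 1: 4098 EUR × 0.86 = 3524.28 GBP
Step 2: 3524.28 GBP × 189.2 = 666793.78 JPY
Implied rate EUR→JPY = 0.86 × 189.2 = 162.7120
= 666793.78 JPY

666793.78 JPY


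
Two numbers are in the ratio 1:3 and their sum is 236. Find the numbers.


Let A = 1k, B = 3k.
1k + 3k = 236
4k = 236 → k = 236/4 = 59
A = 1×59 = 59, B = 3×59 = 177
= A = 59, B = 177

A = 59, B = 177


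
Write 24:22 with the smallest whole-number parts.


GCD(24, 22) = 2
24/2 : 22/2
= 12:11

12:11


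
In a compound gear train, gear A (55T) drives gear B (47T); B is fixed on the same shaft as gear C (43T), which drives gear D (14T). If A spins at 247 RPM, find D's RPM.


Stage 1: RPM_B = RPM_A × t_A/t_B = 247 × 55/47 = 13585/47 ≈ 289.04
B and C share a shaft → RPM_C = RPM_B
Stage 2: RPM_D = RPM_C × t_C/t_D = RPM_A × (t_A×t_C)/(t_B×t_D)
Overall ratio = (55×43)/(47×14) = 2365/658
RPM_D = 247 × 2365/658 = 584155/658
≈ 887.77 RPM

887.77 RPM


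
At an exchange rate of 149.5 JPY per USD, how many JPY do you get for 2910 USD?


Amount × rate = 2910 × 149.5
= 435045.00 JPY

435045.00 JPY


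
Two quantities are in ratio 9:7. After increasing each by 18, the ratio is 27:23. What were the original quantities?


Let A = 9k, B = 7k.
(9k + 18) / (7k + 18) = 27/23
Cross-multiply: 23(9k + 18) = 27(7k + 18)
207k + 414 = 189k + 486
207k - 189k = 486 - 414
18k = 72
k = 72/18 = 4
A = 9×4 = 36, B = 7×4 = 28
= A = 36, B = 28

A = 36, B = 28


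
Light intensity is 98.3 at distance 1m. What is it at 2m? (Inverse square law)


I₁d₁² = I₂d₂²
I₂ = I₁ × (d₁/d₂)²
= 98.3 × (1/2)²
= 98.3 × 1/4
= 98.3/4
= 24.5750

24.5750


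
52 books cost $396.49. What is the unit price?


Unit rate = total / quantity
= 396.49 / 52
= $7.62 per unit

$7.62 per unit


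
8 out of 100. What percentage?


Percentage = (part / whole) × 100
= (8 / 100) × 100
= 8.00%

8.00%


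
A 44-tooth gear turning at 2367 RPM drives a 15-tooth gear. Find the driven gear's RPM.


Gear ratio = 44:15 = 44:15
RPM_B = RPM_A × (teeth_A / teeth_B)
= 2367 × (44/15)
= 6943.2 RPM

6943.2 RPM


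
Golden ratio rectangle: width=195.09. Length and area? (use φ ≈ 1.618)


φ = (1 + √5) / 2 ≈ 1.618
Length = width × φ = 195.09 × 1.618 = 315.65562
≈ 315.66
Area = width × length = 195.09 × 315.65562 = 61581.2549058 ≈ 61581.25
= Length: 315.66, Area: 61581.25

Length: 315.66, Area: 61581.25


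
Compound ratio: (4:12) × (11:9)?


Compound ratio = (4×11) : (12×9)
= 44:108
GCD = 4
= 11:27

11:27


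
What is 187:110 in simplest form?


GCD(187, 110) = 11
187/11 : 110/11
= 17:10

17:10


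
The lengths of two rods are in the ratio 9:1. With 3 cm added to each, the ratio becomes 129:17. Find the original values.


Let A = 9k, B = 1k.
(9k + 3) / (1k + 3) = 129/17
Cross-multiply: 17(9k + 3) = 129(1k + 3)
153k + 51 = 129k + 387
153k - 129k = 387 - 51
24k = 336
k = 336/24 = 14
A = 9×14 = 126, B = 1×14 = 14
= A = 126, B = 14

A = 126, B = 14


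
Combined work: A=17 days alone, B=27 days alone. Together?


Rate of A = 1/17 per day
Rate of B = 1/27 per day
Combined rate = 1/17 + 1/27 = 44/459 ≈ 0.0959 per day
Days = 1 / combined rate = 459/44
≈ 10.43 days

10.43 days


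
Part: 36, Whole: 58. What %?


Percentage = (part / whole) × 100
= (36 / 58) × 100
≈ 62.07%

62.07%


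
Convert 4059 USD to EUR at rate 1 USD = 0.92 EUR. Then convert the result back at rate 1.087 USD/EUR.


Amount × rate = 4059 × 0.92 = 3734.28 EUR
Round-trip: 3734.28 × 1.087 = 4059.16 USD
= 3734.28 EUR, then 4059.16 USD

3734.28 EUR, then 4059.16 USD


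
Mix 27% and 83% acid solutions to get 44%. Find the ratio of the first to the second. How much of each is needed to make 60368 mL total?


Let x parts of 27% mix with y parts of 83%.
27x + 83y = 44(x + y)
27x + 83y = 44x + 44y
x(27 - 44) = y(44 - 83)
x/y = (83 - 44)/(44 - 27) = 39/17
Simplify: 39:17
Total parts = 56; one part = 60368/56 = 1078.00 mL
27% solution: 39×1078.00 = 42042.00 mL
83% solution: 17×1078.00 = 18326.00 mL
= ratio 39:17; 42042.00 mL and 18326.00 mL

ratio 39:17; 42042.00 mL and 18326.00 mL


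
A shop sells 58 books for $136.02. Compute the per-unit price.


Unit rate = total / quantity
= 136.02 / 58
= $2.35 per unit

$2.35 per unit


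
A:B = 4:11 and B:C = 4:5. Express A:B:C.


Match B: multiply A:B by 4 → 16:44
Multiply B:C by 11 → 44:55
Combined: 16:44:55
GCD = 1
= 16:44:55

16:44:55


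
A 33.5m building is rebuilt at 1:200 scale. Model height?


Model size = real / scale
= 33.5 / 200
= 0.1675 m

0.1675 m


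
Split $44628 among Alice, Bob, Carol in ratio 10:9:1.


Total parts = 10 + 9 + 1 = 20
Alice: 44628 × 10/20 = 22314.00
Bob: 44628 × 9/20 = 20082.60
Carol: 44628 × 1/20 = 2231.40
= Alice: $22314.00, Bob: $20082.60, Carol: $2231.40

Alice: $22314.00, Bob: $20082.60, Carol: $2231.40


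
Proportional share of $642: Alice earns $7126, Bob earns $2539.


Total income = 7126 + 2539 = $9665
Alice: $642 × 7126/9665 = $473.35
Bob: $642 × 2539/9665 = $168.65
= Alice: $473.35, Bob: $168.65

Alice: $473.35, Bob: $168.65


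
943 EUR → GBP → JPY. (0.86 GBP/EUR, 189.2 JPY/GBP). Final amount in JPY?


Step 1: 943 EUR × 0.86 = 810.98 GBP
Step 2: 810.98 GBP × 189.2 = 153437.42 JPY
Implied rate EUR→JPY = 0.86 × 189.2 = 162.7120
= 153437.42 JPY

153437.42 JPY


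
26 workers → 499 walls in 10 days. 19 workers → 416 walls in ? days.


Days ∝ work / workers, so d₂ = d₁ × (m₁/m₂) × (w₂/w₁)
Workers factor (inverse): 26/19 ≈ 1.3684
Work factor (direct): 416/499 ≈ 0.8337
d₂ = 10 × 26/19 × 416/499 = (10 × 26 × 416) / (19 × 499) = 108160/9481
≈ 11.41 days

11.41 days


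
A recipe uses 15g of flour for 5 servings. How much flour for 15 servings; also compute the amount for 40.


Direct proportion: y/x = constant
k = 15/5 = 3.0000
y at x=15: k × 15 = 15 × 15 / 5 = 225/5 = 45.00
y at x=40: k × 40 = 15 × 40 / 5 = 600/5 = 120.00
= 45.00 and 120.00

45.00 and 120.00


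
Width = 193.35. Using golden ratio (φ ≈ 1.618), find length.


φ = (1 + √5) / 2 ≈ 1.618
Length = width × φ = 193.35 × 1.618 = 312.8403
≈ 312.84

312.84


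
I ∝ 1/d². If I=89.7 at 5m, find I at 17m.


I₁d₁² = I₂d₂²
I₂ = I₁ × (d₁/d₂)²
= 89.7 × (5/17)²
= 89.7 × 25/289
= 2242.5/289
≈ 7.7595

7.7595


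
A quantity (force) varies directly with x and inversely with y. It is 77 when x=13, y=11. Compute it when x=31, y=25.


z = k·x/y
Solve for k using the known point: k = z·y/x = 77×11/13 = 847/13 ≈ 65.1538
Now evaluate at x=31, y=25:
z = k × 31 / 25 = (847 × 31) / (13 × 25) = 26257/325
≈ 80.7908

80.7908


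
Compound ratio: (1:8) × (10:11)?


Compound ratio = (1×10) : (8×11)
= 10:88
GCD = 2
= 5:44

5:44


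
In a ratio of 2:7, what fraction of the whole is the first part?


Total parts = 2 + 7 = 9
First part: 2/9 = 2/9
= 2/9

2/9


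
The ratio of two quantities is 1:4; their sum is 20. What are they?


Let A = 1k, B = 4k.
1k + 4k = 20
5k = 20 → k = 20/5 = 4
A = 1×4 = 4, B = 4×4 = 16
= A = 4, B = 16

A = 4, B = 16


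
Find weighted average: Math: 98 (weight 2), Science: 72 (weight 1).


Numerator = 98×2 + 72×1
= 196 + 72
= 268
Total weight = 3
Weighted avg = 268/3
= 89.33

89.33


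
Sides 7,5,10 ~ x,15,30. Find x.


Scale factor = 15/5 = 3
Missing side = 7 × 3
= 21.0

21.0


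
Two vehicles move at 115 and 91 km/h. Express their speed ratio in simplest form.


Ratio = 115:91
GCD = 1
Simplified = 115:91
Time ratio (same distance) = 91:115
Speed ratio = 115:91

115:91


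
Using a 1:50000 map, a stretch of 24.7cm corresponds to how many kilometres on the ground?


Real distance = map distance × scale
= 24.7cm × 50000
= 1235000 cm = 12350.0 m
= 12.350 km

12.350 km


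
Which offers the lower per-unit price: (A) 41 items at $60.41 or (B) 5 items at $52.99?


Deal A: $60.41/41 = $1.4734/unit
Deal B: $52.99/5 = $10.5980/unit
A is cheaper per unit
= Deal A

Deal A


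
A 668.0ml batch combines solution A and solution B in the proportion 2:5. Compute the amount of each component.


Total parts = 2 + 5 = 7
solution A: 668.0 × 2/7 = 190.9ml
solution B: 668.0 × 5/7 = 477.1ml
= 190.9ml and 477.1ml

190.9ml and 477.1ml


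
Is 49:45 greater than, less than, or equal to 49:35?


49/45 = 1.0889
49/35 = 1.4000
1.0889 < 1.4000, so 49:45 is less
= less than

less than


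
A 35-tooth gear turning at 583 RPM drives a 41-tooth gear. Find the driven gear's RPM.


Gear ratio = 35:41 = 35:41
RPM_B = RPM_A × (teeth_A / teeth_B)
= 583 × (35/41)
= 497.7 RPM

497.7 RPM


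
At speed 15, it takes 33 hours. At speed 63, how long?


Inverse proportion: x × y = constant
k = 15 × 33 = 495
y₂ = k / 63 = 495 / 63
= 7.86

7.86


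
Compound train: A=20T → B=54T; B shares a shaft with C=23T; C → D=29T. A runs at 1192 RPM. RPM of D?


Stage 1: RPM_B = RPM_A × t_A/t_B = 1192 × 20/54 = 23840/54 ≈ 441.48
B and C share a shaft → RPM_C = RPM_B
Stage 2: RPM_D = RPM_C × t_C/t_D = RPM_A × (t_A×t_C)/(t_B×t_D)
Overall ratio = (20×23)/(54×29) = 460/1566
RPM_D = 1192 × 460/1566 = 548320/1566
≈ 350.14 RPM

350.14 RPM


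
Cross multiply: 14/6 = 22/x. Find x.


Cross multiply: 14 × x = 6 × 22
14x = 132
x = 132 / 14
= 9.43

9.43


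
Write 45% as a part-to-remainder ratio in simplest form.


45% means 45 parts out of 100; remainder = 55
Part : remainder = 45:55
GCD = 5
= 9:11

9:11


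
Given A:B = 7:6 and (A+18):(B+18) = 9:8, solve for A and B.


Let A = 7k, B = 6k.
(7k + 18) / (6k + 18) = 9/8
Cross-multiply: 8(7k + 18) = 9(6k + 18)
56k + 144 = 54k + 162
56k - 54k = 162 - 144
2k = 18
k = 18/2 = 9
A = 7×9 = 63, B = 6×9 = 54
= A = 63, B = 54

A = 63, B = 54


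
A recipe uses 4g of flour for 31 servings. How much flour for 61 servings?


Direct proportion: y/x = constant
k = 4/31 ≈ 0.1290
y₂ = k × 61 = 4 × 61 / 31 = 244/31
≈ 7.87

7.87


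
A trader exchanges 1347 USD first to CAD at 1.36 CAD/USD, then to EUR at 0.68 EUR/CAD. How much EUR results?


Step 1: 1347 USD × 1.36 = 1831.92 CAD
Step 2: 1831.92 CAD × 0.68 = 1245.71 EUR
Implied rate USD→EUR = 1.36 × 0.68 = 0.9248
= 1245.71 EUR

1245.71 EUR


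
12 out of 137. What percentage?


Percentage = (part / whole) × 100
= (12 / 137) × 100
≈ 8.76%

8.76%


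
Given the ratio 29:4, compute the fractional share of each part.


Total parts = 29 + 4 = 33
First part: 29/33 = 29/33
Second part: 4/33 = 4/33
= 29/33 and 4/33

29/33 and 4/33


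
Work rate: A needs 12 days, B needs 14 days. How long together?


Rate of A = 1/12 per day
Rate of B = 1/14 per day
Combined rate = 1/12 + 1/14 = 26/168 ≈ 0.1548 per day
Days = 1 / combined rate = 168/26
≈ 6.46 days

6.46 days


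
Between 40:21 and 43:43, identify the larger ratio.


40/21 = 1.9048
43/43 = 1.0000
1.9048 > 1.0000, so 40:21 is greater
= 40:21

40:21


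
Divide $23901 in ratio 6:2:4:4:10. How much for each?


Total parts = 6 + 2 + 4 + 4 + 10 = 26
Part 1: 23901 × 6/26 = 5515.62
Part 2: 23901 × 2/26 = 1838.54
Part 3: 23901 × 4/26 = 3677.08
Part 4: 23901 × 4/26 = 3677.08
Part 5: 23901 × 10/26 = 9192.69
= Part 1: $5515.62, Part 2: $1838.54, Part 3: $3677.08, Part 4: $3677.08, Part 5: $9192.69

Part 1: $5515.62, Part 2: $1838.54, Part 3: $3677.08, Part 4: $3677.08, Part 5: $9192.69


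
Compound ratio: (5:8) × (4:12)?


Compound ratio = (5×4) : (8×12)
= 20:96
GCD = 4
= 5:24

5:24


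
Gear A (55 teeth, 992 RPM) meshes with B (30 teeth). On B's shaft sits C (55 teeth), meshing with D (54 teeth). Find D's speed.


Stage 1: RPM_B = RPM_A × t_A/t_B = 992 × 55/30 = 54560/30 ≈ 1818.67
B and C share a shaft → RPM_C = RPM_B
Stage 2: RPM_D = RPM_C × t_C/t_D = RPM_A × (t_A×t_C)/(t_B×t_D)
Overall ratio = (55×55)/(30×54) = 3025/1620
RPM_D = 992 × 3025/1620 = 3000800/1620
≈ 1852.35 RPM

1852.35 RPM


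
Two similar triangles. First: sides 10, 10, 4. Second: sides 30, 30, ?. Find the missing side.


Scale factor = 30/10 = 3
Missing side = 4 × 3
= 12.0

12.0


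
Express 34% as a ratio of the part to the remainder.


34% means 34 parts out of 100; remainder = 66
Part : remainder = 34:66
GCD = 2
= 17:33

17:33


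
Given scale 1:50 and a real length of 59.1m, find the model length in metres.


Model size = real / scale
= 59.1 / 50
= 1.1820 m

1.1820 m


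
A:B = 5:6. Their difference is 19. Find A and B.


Let A = 5k, B = 6k.
6k - 5k = 19
1k = 19 → k = 19/1 = 19
A = 5×19 = 95, B = 6×19 = 114
= A = 95, B = 114

A = 95, B = 114


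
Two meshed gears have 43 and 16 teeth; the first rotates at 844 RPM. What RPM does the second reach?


Gear ratio = 43:16 = 43:16
RPM_B = RPM_A × (teeth_A / teeth_B)
= 844 × (43/16)
= 2268.3 RPM

2268.3 RPM


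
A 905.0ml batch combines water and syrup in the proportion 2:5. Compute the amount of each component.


Total parts = 2 + 5 = 7
water: 905.0 × 2/7 = 258.6ml
syrup: 905.0 × 5/7 = 646.4ml
= 258.6ml and 646.4ml

258.6ml and 646.4ml


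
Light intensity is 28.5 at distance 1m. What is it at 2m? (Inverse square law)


I₁d₁² = I₂d₂²
I₂ = I₁ × (d₁/d₂)²
= 28.5 × (1/2)²
= 28.5 × 1/4
= 28.5/4
= 7.1250

7.1250


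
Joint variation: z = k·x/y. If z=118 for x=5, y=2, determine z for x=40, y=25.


z = k·x/y
Solve for k using the known point: k = z·y/x = 118×2/5 = 236/5 = 47.2000
Now evaluate at x=40, y=25:
z = k × 40 / 25 = (236 × 40) / (5 × 25) = 9440/125
= 75.5200

75.5200


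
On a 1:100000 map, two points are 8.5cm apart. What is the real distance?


Real distance = map distance × scale
= 8.5cm × 100000
= 850000 cm = 8500.0 m
= 8.500 km

8.500 km


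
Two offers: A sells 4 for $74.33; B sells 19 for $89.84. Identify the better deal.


Deal A: $74.33/4 = $18.5825/unit
Deal B: $89.84/19 = $4.7284/unit
B is cheaper per unit
= Deal B

Deal B


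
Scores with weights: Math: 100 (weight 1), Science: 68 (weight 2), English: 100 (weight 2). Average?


Numerator = 100×1 + 68×2 + 100×2
= 100 + 136 + 200
= 436
Total weight = 5
Weighted avg = 436/5
= 87.20

87.20


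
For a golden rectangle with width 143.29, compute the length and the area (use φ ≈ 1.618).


φ = (1 + √5) / 2 ≈ 1.618
Length = width × φ = 143.29 × 1.618 = 231.84322
≈ 231.84
Area = width × length = 143.29 × 231.84322 = 33220.8149938 ≈ 33220.81
= Length: 231.84, Area: 33220.81

Length: 231.84, Area: 33220.81


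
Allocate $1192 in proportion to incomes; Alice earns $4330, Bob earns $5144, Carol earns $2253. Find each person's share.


Total income = 4330 + 5144 + 2253 = $11727
Alice: $1192 × 4330/11727 = $440.13
Bob: $1192 × 5144/11727 = $522.87
Carol: $1192 × 2253/11727 = $229.01
= Alice: $440.13, Bob: $522.87, Carol: $229.01

Alice: $440.13, Bob: $522.87, Carol: $229.01


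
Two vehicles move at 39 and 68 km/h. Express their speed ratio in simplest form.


Ratio = 39:68
GCD = 1
Simplified = 39:68
Time ratio (same distance) = 68:39
Speed ratio = 39:68

39:68


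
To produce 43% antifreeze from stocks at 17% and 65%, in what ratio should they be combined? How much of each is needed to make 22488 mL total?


Let x parts of 17% mix with y parts of 65%.
17x + 65y = 43(x + y)
17x + 65y = 43x + 43y
x(17 - 43) = y(43 - 65)
x/y = (65 - 43)/(43 - 17) = 22/26
Simplify: 11:13
Total parts = 24; one part = 22488/24 = 937.00 mL
17% solution: 11×937.00 = 10307.00 mL
65% solution: 13×937.00 = 12181.00 mL
= ratio 11:13; 10307.00 mL and 12181.00 mL

ratio 11:13; 10307.00 mL and 12181.00 mL


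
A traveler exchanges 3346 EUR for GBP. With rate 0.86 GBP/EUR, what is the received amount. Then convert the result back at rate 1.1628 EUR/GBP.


Amount × rate = 3346 × 0.86 = 2877.56 GBP
Round-trip: 2877.56 × 1.1628 = 3346.03 EUR
= 2877.56 GBP, then 3346.03 EUR

2877.56 GBP, then 3346.03 EUR


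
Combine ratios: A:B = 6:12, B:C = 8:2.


Match B: multiply A:B by 8 → 48:96
Multiply B:C by 12 → 96:24
Combined: 48:96:24
GCD = 24
= 2:4:1

2:4:1


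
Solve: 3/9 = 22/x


Cross multiply: 3 × x = 9 × 22
3x = 198
x = 198 / 3
= 66.00

66.00


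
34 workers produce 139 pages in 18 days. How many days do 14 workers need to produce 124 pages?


Days ∝ work / workers, so d₂ = d₁ × (m₁/m₂) × (w₂/w₁)
Workers factor (inverse): 34/14 ≈ 2.4286
Work factor (direct): 124/139 ≈ 0.8921
d₂ = 18 × 34/14 × 124/139 = (18 × 34 × 124) / (14 × 139) = 75888/1946
≈ 39.00 days

39.00 days


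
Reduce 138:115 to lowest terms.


GCD(138, 115) = 23
138/23 : 115/23
= 6:5

6:5


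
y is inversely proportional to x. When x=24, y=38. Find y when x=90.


Inverse proportion: x × y = constant
k = 24 × 38 = 912
y₂ = k / 90 = 912 / 90
= 10.13

10.13


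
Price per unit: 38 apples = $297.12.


Unit rate = total / quantity
= 297.12 / 38
= $7.82 per unit

$7.82 per unit


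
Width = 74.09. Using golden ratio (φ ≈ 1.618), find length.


φ = (1 + √5) / 2 ≈ 1.618
Length = width × φ = 74.09 × 1.618 = 119.87762
≈ 119.88

119.88


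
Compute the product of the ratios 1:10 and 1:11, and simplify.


Compound ratio = (1×1) : (10×11)
= 1:110
GCD = 1
= 1:110

1:110


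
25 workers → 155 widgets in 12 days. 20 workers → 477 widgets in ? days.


Days ∝ work / workers, so d₂ = d₁ × (m₁/m₂) × (w₂/w₁)
Workers factor (inverse): 25/20 = 1.2500
Work factor (direct): 477/155 ≈ 3.0774
d₂ = 12 × 25/20 × 477/155 = (12 × 25 × 477) / (20 × 155) = 143100/3100
≈ 46.16 days

46.16 days


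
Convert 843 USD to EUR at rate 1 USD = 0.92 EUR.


Amount × rate = 843 × 0.92
= 775.56 EUR

775.56 EUR


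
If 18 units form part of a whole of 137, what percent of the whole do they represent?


Percentage = (part / whole) × 100
= (18 / 137) × 100
≈ 13.14%

13.14%


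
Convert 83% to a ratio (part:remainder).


83% means 83 parts out of 100; remainder = 17
Part : remainder = 83:17
GCD = 1
= 83:17

83:17


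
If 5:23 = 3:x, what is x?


Cross multiply: 5 × x = 23 × 3
5x = 69
x = 69 / 5
= 13.80

13.80


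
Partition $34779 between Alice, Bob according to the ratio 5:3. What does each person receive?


Total parts = 5 + 3 = 8
Alice: 34779 × 5/8 = 21736.88
Bob: 34779 × 3/8 = 13042.13
= Alice: $21736.88, Bob: $13042.13

Alice: $21736.88, Bob: $13042.13


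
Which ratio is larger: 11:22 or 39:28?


11/22 = 0.5000
39/28 = 1.3929
0.5000 < 1.3929, so 11:22 is less
= 39:28

39:28


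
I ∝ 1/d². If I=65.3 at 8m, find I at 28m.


I₁d₁² = I₂d₂²
I₂ = I₁ × (d₁/d₂)²
= 65.3 × (8/28)²
= 65.3 × 64/784
= 4179.2/784
≈ 5.3306

5.3306


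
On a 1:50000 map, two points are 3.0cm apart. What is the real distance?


Real distance = map distance × scale
= 3.0cm × 50000
= 150000 cm = 1500.0 m
= 1.500 km

1.500 km


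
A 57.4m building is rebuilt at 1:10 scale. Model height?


Model size = real / scale
= 57.4 / 10
= 5.7400 m

5.7400 m


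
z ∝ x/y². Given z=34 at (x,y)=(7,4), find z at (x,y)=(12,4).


z = k·x/y²
Solve for k using the known point: k = z·y²/x = 34×16/7 = 544/7 ≈ 77.7143
Now evaluate at x=12, y=4:
z = k × 12 / 16 = (544 × 12) / (7 × 16) = 6528/112
≈ 58.2857

58.2857


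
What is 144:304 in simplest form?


GCD(144, 304) = 16
144/16 : 304/16
= 9:19

9:19


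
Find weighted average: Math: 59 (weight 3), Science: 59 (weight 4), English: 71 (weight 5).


Numerator = 59×3 + 59×4 + 71×5
= 177 + 236 + 355
= 768
Total weight = 12
Weighted avg = 768/12
= 64.00

64.00


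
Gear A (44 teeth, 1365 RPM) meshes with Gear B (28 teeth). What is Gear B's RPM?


Gear ratio = 44:28 = 11:7
RPM_B = RPM_A × (teeth_A / teeth_B)
= 1365 × (44/28)
= 2145.0 RPM

2145.0 RPM


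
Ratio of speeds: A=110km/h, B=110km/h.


Ratio = 110:110
GCD = 110
Simplified = 1:1
Time ratio (same distance) = 1:1
Speed ratio = 1:1

1:1


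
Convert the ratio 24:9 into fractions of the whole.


Total parts = 24 + 9 = 33
First part: 24/33 = 8/11
Second part: 9/33 = 3/11
= 8/11 and 3/11

8/11 and 3/11


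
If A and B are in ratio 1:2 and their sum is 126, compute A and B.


Let A = 1k, B = 2k.
1k + 2k = 126
3k = 126 → k = 126/3 = 42
A = 1×42 = 42, B = 2×42 = 84
= A = 42, B = 84

A = 42, B = 84


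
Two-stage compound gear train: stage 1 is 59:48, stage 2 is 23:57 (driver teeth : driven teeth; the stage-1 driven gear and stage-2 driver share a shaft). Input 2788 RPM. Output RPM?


Stage 1: RPM_B = RPM_A × t_A/t_B = 2788 × 59/48 = 164492/48 ≈ 3426.92
B and C share a shaft → RPM_C = RPM_B
Stage 2: RPM_D = RPM_C × t_C/t_D = RPM_A × (t_A×t_C)/(t_B×t_D)
Overall ratio = (59×23)/(48×57) = 1357/2736
RPM_D = 2788 × 1357/2736 = 3783316/2736
≈ 1382.79 RPM

1382.79 RPM


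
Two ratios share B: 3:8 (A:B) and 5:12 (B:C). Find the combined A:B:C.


Match B: multiply A:B by 5 → 15:40
Multiply B:C by 8 → 40:96
Combined: 15:40:96
GCD = 1
= 15:40:96

15:40:96


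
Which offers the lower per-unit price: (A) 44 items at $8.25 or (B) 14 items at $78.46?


Deal A: $8.25/44 = $0.1875/unit
Deal B: $78.46/14 = $5.6043/unit
A is cheaper per unit
= Deal A

Deal A


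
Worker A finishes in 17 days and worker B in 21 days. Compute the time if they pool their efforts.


Rate of A = 1/17 per day
Rate of B = 1/21 per day
Combined rate = 1/17 + 1/21 = 38/357 ≈ 0.1064 per day
Days = 1 / combined rate = 357/38
≈ 9.39 days

9.39 days


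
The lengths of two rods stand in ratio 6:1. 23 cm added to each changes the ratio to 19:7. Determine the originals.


Let A = 6k, B = 1k.
(6k + 23) / (1k + 23) = 19/7
Cross-multiply: 7(6k + 23) = 19(1k + 23)
42k + 161 = 19k + 437
42k - 19k = 437 - 161
23k = 276
k = 276/23 = 12
A = 6×12 = 72, B = 1×12 = 12
= A = 72, B = 12

A = 72, B = 12


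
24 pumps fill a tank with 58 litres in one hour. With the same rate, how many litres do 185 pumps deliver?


Direct proportion: y/x = constant
k = 58/24 ≈ 2.4167
y₂ = k × 185 = 58 × 185 / 24 = 10730/24
≈ 447.08

447.08


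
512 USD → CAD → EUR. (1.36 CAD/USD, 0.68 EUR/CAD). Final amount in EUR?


Step 1: 512 USD × 1.36 = 696.32 CAD
Step 2: 696.32 CAD × 0.68 = 473.50 EUR
Implied rate USD→EUR = 1.36 × 0.68 = 0.9248
= 473.50 EUR

473.50 EUR


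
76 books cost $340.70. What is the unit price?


Unit rate = total / quantity
= 340.70 / 76
= $4.48 per unit

$4.48 per unit


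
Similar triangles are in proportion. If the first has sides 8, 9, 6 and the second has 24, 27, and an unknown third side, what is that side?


Scale factor = 24/8 = 3
Missing side = 6 × 3
= 18.0

18.0


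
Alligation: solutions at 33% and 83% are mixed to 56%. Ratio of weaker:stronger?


Let x parts of 33% mix with y parts of 83%.
33x + 83y = 56(x + y)
33x + 83y = 56x + 56y
x(33 - 56) = y(56 - 83)
x/y = (83 - 56)/(56 - 33) = 27/23
Simplify: 27:23
= 27:23

27:23


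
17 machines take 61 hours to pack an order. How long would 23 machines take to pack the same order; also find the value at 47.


Inverse proportion: x × y = constant
k = 17 × 61 = 1037
At x=23: k/23 = 45.09
At x=47: k/47 = 22.06
= 45.09 and 22.06

45.09 and 22.06


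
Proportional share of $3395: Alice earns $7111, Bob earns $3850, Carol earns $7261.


Total income = 7111 + 3850 + 7261 = $18222
Alice: $3395 × 7111/18222 = $1324.87
Bob: $3395 × 3850/18222 = $717.31
Carol: $3395 × 7261/18222 = $1352.82
= Alice: $1324.87, Bob: $717.31, Carol: $1352.82

Alice: $1324.87, Bob: $717.31, Carol: $1352.82


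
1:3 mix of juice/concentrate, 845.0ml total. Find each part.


Total parts = 1 + 3 = 4
juice: 845.0 × 1/4 = 211.3ml
concentrate: 845.0 × 3/4 = 633.8ml
= 211.3ml and 633.8ml

211.3ml and 633.8ml


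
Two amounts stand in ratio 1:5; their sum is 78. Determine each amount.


Let A = 1k, B = 5k.
1k + 5k = 78
6k = 78 → k = 78/6 = 13
A = 1×13 = 13, B = 5×13 = 65
= A = 13, B = 65

A = 13, B = 65


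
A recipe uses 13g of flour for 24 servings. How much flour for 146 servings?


Direct proportion: y/x = constant
k = 13/24 ≈ 0.5417
y₂ = k × 146 = 13 × 146 / 24 = 1898/24
≈ 79.08

79.08


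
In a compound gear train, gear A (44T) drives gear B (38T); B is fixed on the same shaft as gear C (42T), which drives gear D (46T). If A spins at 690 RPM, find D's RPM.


Stage 1: RPM_B = RPM_A × t_A/t_B = 690 × 44/38 = 30360/38 ≈ 798.95
B and C share a shaft → RPM_C = RPM_B
Stage 2: RPM_D = RPM_C × t_C/t_D = RPM_A × (t_A×t_C)/(t_B×t_D)
Overall ratio = (44×42)/(38×46) = 1848/1748
RPM_D = 690 × 1848/1748 = 1275120/1748
≈ 729.47 RPM

729.47 RPM


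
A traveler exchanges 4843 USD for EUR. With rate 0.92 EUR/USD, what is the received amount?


Amount × rate = 4843 × 0.92
= 4455.56 EUR

4455.56 EUR


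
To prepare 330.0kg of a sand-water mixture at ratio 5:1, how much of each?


Total parts = 5 + 1 = 6
sand: 330.0 × 5/6 = 275.0kg
water: 330.0 × 1/6 = 55.0kg
= 275.0kg and 55.0kg

275.0kg and 55.0kg


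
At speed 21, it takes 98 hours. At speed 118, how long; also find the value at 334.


Inverse proportion: x × y = constant
k = 21 × 98 = 2058
At x=118: k/118 = 17.44
At x=334: k/334 = 6.16
= 17.44 and 6.16

17.44 and 6.16


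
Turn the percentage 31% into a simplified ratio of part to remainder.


31% means 31 parts out of 100; remainder = 69
Part : remainder = 31:69
GCD = 1
= 31:69

31:69


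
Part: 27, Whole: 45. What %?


Percentage = (part / whole) × 100
= (27 / 45) × 100
= 60.00%

60.00%


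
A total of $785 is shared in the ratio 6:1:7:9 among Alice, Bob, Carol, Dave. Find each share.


Total parts = 6 + 1 + 7 + 9 = 23
Alice: 785 × 6/23 = 204.78
Bob: 785 × 1/23 = 34.13
Carol: 785 × 7/23 = 238.91
Dave: 785 × 9/23 = 307.17
= Alice: $204.78, Bob: $34.13, Carol: $238.91, Dave: $307.17

Alice: $204.78, Bob: $34.13, Carol: $238.91, Dave: $307.17


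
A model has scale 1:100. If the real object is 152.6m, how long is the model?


Model size = real / scale
= 152.6 / 100
= 1.5260 m

1.5260 m


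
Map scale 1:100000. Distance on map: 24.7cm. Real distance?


Real distance = map distance × scale
= 24.7cm × 100000
= 2470000 cm = 24700.0 m
= 24.700 km

24.700 km


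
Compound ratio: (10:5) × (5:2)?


Compound ratio = (10×5) : (5×2)
= 50:10
GCD = 10
= 5:1

5:1


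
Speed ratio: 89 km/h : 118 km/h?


Ratio = 89:118
GCD = 1
Simplified = 89:118
Time ratio (same distance) = 118:89
Speed ratio = 89:118

89:118


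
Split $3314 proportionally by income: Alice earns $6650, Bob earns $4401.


Total income = 6650 + 4401 = $11051
Alice: $3314 × 6650/11051 = $1994.22
Bob: $3314 × 4401/11051 = $1319.78
= Alice: $1994.22, Bob: $1319.78

Alice: $1994.22, Bob: $1319.78


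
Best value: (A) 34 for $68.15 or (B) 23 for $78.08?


Deal A: $68.15/34 = $2.0044/unit
Deal B: $78.08/23 = $3.3948/unit
A is cheaper per unit
= Deal A

Deal A


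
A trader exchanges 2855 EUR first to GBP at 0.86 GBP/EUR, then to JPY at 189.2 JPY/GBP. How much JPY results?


Step 1: 2855 EUR × 0.86 = 2455.30 GBP
Step 2: 2455.30 GBP × 189.2 = 464542.76 JPY
Implied rate EUR→JPY = 0.86 × 189.2 = 162.7120
= 464542.76 JPY

464542.76 JPY


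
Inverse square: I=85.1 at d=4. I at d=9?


I₁d₁² = I₂d₂²
I₂ = I₁ × (d₁/d₂)²
= 85.1 × (4/9)²
= 85.1 × 16/81
= 1361.6/81
≈ 16.8099

16.8099


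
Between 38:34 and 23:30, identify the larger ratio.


38/34 = 1.1176
23/30 = 0.7667
1.1176 > 0.7667, so 38:34 is greater
= 38:34

38:34


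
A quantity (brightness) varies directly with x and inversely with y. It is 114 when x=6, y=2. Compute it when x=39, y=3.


z = k·x/y
Solve for k using the known point: k = z·y/x = 114×2/6 = 228/6 = 38.0000
Now evaluate at x=39, y=3:
z = k × 39 / 3 = (228 × 39) / (6 × 3) = 8892/18
= 494.0000

494.0000


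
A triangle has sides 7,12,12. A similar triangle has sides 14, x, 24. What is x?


Scale factor = 14/7 = 2
Missing side = 12 × 2
= 24.0

24.0


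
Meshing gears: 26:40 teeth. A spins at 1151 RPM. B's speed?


Gear ratio = 26:40 = 13:20
RPM_B = RPM_A × (teeth_A / teeth_B)
= 1151 × (26/40)
= 748.2 RPM

748.2 RPM


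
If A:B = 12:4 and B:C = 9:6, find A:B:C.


Match B: multiply A:B by 9 → 108:36
Multiply B:C by 4 → 36:24
Combined: 108:36:24
GCD = 12
= 9:3:2

9:3:2


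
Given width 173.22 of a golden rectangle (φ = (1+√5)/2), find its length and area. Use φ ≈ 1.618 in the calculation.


φ = (1 + √5) / 2 ≈ 1.618
Length = width × φ = 173.22 × 1.618 = 280.26996
≈ 280.27
Area = width × length = 173.22 × 280.26996 = 48548.3624712 ≈ 48548.36
= Length: 280.27, Area: 48548.36

Length: 280.27, Area: 48548.36


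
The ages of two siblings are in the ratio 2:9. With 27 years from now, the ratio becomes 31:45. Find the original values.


Let A = 2k, B = 9k.
(2k + 27) / (9k + 27) = 31/45
Cross-multiply: 45(2k + 27) = 31(9k + 27)
90k + 1215 = 279k + 837
90k - 279k = 837 - 1215
-189k = -378
k = -378/-189 = 2
A = 2×2 = 4, B = 9×2 = 18
= A = 4, B = 18

A = 4, B = 18


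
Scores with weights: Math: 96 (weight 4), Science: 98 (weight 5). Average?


Numerator = 96×4 + 98×5
= 384 + 490
= 874
Total weight = 9
Weighted avg = 874/9
= 97.11

97.11


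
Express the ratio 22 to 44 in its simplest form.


GCD(22, 44) = 22
22/22 : 44/22
= 1:2

1:2


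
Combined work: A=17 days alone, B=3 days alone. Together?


Rate of A = 1/17 per day
Rate of B = 1/3 per day
Combined rate = 1/17 + 1/3 = 20/51 ≈ 0.3922 per day
Days = 1 / combined rate = 51/20
= 2.55 days

2.55 days


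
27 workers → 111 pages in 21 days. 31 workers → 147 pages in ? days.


Days ∝ work / workers, so d₂ = d₁ × (m₁/m₂) × (w₂/w₁)
Workers factor (inverse): 27/31 ≈ 0.8710
Work factor (direct): 147/111 ≈ 1.3243
d₂ = 21 × 27/31 × 147/111 = (21 × 27 × 147) / (31 × 111) = 83349/3441
≈ 24.22 days

24.22 days


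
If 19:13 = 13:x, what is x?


Cross multiply: 19 × x = 13 × 13
19x = 169
x = 169 / 19
= 8.89

8.89


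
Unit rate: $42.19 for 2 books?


Unit rate = total / quantity
= 42.19 / 2
= $21.10 per unit

$21.10 per unit


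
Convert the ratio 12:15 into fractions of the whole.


Total parts = 12 + 15 = 27
First part: 12/27 = 4/9
Second part: 15/27 = 5/9
= 4/9 and 5/9

4/9 and 5/9


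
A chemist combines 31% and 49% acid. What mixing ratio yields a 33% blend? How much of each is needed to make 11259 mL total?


Let x parts of 31% mix with y parts of 49%.
31x + 49y = 33(x + y)
31x + 49y = 33x + 33y
x(31 - 33) = y(33 - 49)
x/y = (49 - 33)/(33 - 31) = 16/2
Simplify: 8:1
Total parts = 9; one part = 11259/9 = 1251.00 mL
31% solution: 8×1251.00 = 10008.00 mL
49% solution: 1×1251.00 = 1251.00 mL
= ratio 8:1; 10008.00 mL and 1251.00 mL

ratio 8:1; 10008.00 mL and 1251.00 mL


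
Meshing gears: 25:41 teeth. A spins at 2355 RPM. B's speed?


Gear ratio = 25:41 = 25:41
RPM_B = RPM_A × (teeth_A / teeth_B)
= 2355 × (25/41)
= 1436.0 RPM

1436.0 RPM


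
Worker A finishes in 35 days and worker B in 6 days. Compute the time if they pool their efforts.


Rate of A = 1/35 per day
Rate of B = 1/6 per day
Combined rate = 1/35 + 1/6 = 41/210 ≈ 0.1952 per day
Days = 1 / combined rate = 210/41
≈ 5.12 days

5.12 days


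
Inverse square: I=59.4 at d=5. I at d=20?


I₁d₁² = I₂d₂²
I₂ = I₁ × (d₁/d₂)²
= 59.4 × (5/20)²
= 59.4 × 25/400
= 1485/400
= 3.7125

3.7125


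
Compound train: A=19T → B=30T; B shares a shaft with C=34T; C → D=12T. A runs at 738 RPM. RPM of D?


Stage 1: RPM_B = RPM_A × t_A/t_B = 738 × 19/30 = 14022/30 = 467.40
B and C share a shaft → RPM_C = RPM_B
Stage 2: RPM_D = RPM_C × t_C/t_D = RPM_A × (t_A×t_C)/(t_B×t_D)
Overall ratio = (19×34)/(30×12) = 646/360
RPM_D = 738 × 646/360 = 476748/360
= 1324.30 RPM

1324.30 RPM


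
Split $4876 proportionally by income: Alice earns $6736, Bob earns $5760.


Total income = 6736 + 5760 = $12496
Alice: $4876 × 6736/12496 = $2628.42
Bob: $4876 × 5760/12496 = $2247.58
= Alice: $2628.42, Bob: $2247.58

Alice: $2628.42, Bob: $2247.58


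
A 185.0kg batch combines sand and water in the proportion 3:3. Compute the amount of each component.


Total parts = 3 + 3 = 6
sand: 185.0 × 3/6 = 92.5kg
water: 185.0 × 3/6 = 92.5kg
= 92.5kg and 92.5kg

92.5kg and 92.5kg


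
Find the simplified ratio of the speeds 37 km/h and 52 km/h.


Ratio = 37:52
GCD = 1
Simplified = 37:52
Time ratio (same distance) = 52:37
Speed ratio = 37:52

37:52


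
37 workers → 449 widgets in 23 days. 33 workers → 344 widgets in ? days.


Days ∝ work / workers, so d₂ = d₁ × (m₁/m₂) × (w₂/w₁)
Workers factor (inverse): 37/33 ≈ 1.1212
Work factor (direct): 344/449 ≈ 0.7661
d₂ = 23 × 37/33 × 344/449 = (23 × 37 × 344) / (33 × 449) = 292744/14817
≈ 19.76 days

19.76 days
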